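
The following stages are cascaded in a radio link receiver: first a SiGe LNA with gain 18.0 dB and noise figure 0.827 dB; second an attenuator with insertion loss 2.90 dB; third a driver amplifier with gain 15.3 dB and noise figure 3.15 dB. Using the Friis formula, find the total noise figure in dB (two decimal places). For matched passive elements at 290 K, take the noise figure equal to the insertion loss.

Convert to linear (a loss of L dB is a gain of −L dB): F_i = 10^(NF_i/10), G_i = 10^(G_i,dB/10)
  Stage 1: F_1 = 10^(0.827/10) = 1.210, G_1 = 10^(18.0/10) = 63.10
  Stage 2: F_2 = 10^(2.90/10) = 1.950, G_2 = 10^(−2.90/10) = 0.5129
  Stage 3: F_3 = 10^(3.15/10) = 2.065, G_3 = 10^(15.3/10) = 33.88
Friis cascade:
  F = 1.210 + (1.950 − 1)/63.10 + (2.065 − 1)/32.36 = 1.258
NF = 10 log₁₀(1.258) = 1.00 dB

1.00 dB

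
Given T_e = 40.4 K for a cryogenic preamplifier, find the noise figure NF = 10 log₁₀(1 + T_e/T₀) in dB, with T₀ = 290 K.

F = 1 + T_e/T₀ = 1 + 40.4/290 = 1.13931
NF = 10 log₁₀(1.13931) = 0.566 dB

0.566 dB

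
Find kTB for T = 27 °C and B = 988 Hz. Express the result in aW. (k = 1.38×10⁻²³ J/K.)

4.09 aW

T = 27 °C + 273.15 = 300.15 K
P_n = kTB = 1.38×10⁻²³ × 300.15 × 9.88×10² = 4.09×10⁻¹⁸ W = 4.09 aW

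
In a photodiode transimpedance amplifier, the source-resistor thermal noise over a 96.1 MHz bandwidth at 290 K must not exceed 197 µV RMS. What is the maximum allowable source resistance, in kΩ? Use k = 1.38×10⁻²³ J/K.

Johnson–Nyquist: V_n = √(4kTRB) ⇒ R = V_n² / (4kTB)
4kTB = 4 × 1.38×10⁻²³ × 290 × 9.61×10⁷ = 1.54×10⁻¹²
R = (1.97×10⁻⁴)² / 1.54×10⁻¹² = 2.52×10⁴ Ω = 25.2 kΩ

25.2 kΩ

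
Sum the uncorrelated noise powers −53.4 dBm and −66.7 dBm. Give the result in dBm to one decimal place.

Convert to linear, add, convert back:
P₁ = 4.57×10⁻⁹ W, P₂ = 2.14×10⁻¹⁰ W
P_tot = 4.78×10⁻⁹ W → 10 log₁₀(P_tot / 10⁻³) = −53.2 dBm

−53.2 dBm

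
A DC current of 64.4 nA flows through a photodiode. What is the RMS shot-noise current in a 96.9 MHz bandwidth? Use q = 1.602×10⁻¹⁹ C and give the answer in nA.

I_n = √(2qI·B)
2qI·B = 2 × 1.602×10⁻¹⁹ × 6.44×10⁻⁸ × 9.69×10⁷ = 2.00×10⁻¹⁸ A²
I_n = √(2.00×10⁻¹⁸) = 1.41×10⁻⁹ A = 1.41 nA

1.41 nA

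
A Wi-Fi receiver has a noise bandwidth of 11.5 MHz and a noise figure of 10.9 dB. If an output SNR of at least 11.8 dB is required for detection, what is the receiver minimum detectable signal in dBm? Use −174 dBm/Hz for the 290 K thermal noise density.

−80.7 dBm

Sensitivity = −174 + 10 log₁₀(B) + NF + SNR_min
= −174 + 70.61 + 10.9 + 11.8
= −80.69 dBm → −80.7 dBm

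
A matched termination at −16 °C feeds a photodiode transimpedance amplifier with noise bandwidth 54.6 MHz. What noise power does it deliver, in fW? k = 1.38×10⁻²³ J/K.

T = −16 °C + 273.15 = 257.15 K
P_n = kTB = 1.38×10⁻²³ × 257.15 × 5.46×10⁷ = 1.94×10⁻¹³ W = 194 fW

194 fW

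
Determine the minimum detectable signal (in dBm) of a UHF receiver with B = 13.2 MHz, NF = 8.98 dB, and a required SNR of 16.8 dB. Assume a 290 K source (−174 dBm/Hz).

−77.0 dBm

Sensitivity = −174 + 10 log₁₀(B) + NF + SNR_min
= −174 + 71.21 + 8.98 + 16.8
= −77.01 dBm → −77.0 dBm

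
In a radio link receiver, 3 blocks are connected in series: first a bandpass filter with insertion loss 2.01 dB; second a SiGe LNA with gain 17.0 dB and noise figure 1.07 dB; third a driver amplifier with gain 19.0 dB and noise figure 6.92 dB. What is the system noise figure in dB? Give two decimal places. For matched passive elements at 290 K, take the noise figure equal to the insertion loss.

3.34 dB

Convert to linear (a loss of L dB is a gain of −L dB): F_i = 10^(NF_i/10), G_i = 10^(G_i,dB/10)
  Stage 1: F_1 = 10^(2.01/10) = 1.589, G_1 = 10^(−2.01/10) = 0.6295
  Stage 2: F_2 = 10^(1.07/10) = 1.279, G_2 = 10^(17.0/10) = 50.12
  Stage 3: F_3 = 10^(6.92/10) = 4.920, G_3 = 10^(19.0/10) = 79.43
Friis cascade:
  F = 1.589 + (1.279 − 1)/0.6295 + (4.920 − 1)/31.55 = 2.157
NF = 10 log₁₀(2.157) = 3.34 dB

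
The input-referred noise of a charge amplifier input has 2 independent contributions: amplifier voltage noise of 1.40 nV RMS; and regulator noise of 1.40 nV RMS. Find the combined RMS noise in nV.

1.98 nV

Uncorrelated sources add in power (mean-square): V_tot = √(ΣV_i²)
V_tot = √[(1.40×10⁻⁹)² + (1.40×10⁻⁹)²] = 1.98×10⁻⁹ V = 1.98 nV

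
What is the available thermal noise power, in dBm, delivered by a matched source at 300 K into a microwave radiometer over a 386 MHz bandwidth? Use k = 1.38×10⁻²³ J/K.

−88.0 dBm

P_n = kTB = 1.38×10⁻²³ × 300 × 3.86×10⁸ = 1.60×10⁻¹² W
In dBm: 10 log₁₀(1.60×10⁻¹² / 10⁻³) = −88.0 dBm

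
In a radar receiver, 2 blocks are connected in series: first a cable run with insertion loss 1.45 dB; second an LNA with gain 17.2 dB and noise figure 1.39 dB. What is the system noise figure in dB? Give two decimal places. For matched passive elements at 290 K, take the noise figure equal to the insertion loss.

2.84 dB

Convert to linear (a loss of L dB is a gain of −L dB): F_i = 10^(NF_i/10), G_i = 10^(G_i,dB/10)
  Stage 1: F_1 = 10^(1.45/10) = 1.396, G_1 = 10^(−1.45/10) = 0.7161
  Stage 2: F_2 = 10^(1.39/10) = 1.377, G_2 = 10^(17.2/10) = 52.48
Friis cascade:
  F = 1.396 + (1.377 − 1)/0.7161 = 1.923
NF = 10 log₁₀(1.923) = 2.84 dB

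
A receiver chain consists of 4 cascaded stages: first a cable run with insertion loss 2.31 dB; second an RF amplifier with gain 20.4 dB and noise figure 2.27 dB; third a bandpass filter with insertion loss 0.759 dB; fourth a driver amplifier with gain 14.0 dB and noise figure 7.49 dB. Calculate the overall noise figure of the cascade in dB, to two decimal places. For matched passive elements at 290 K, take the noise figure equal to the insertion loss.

4.71 dB

Convert to linear (a loss of L dB is a gain of −L dB): F_i = 10^(NF_i/10), G_i = 10^(G_i,dB/10)
  Stage 1: F_1 = 10^(2.31/10) = 1.702, G_1 = 10^(−2.31/10) = 0.5875
  Stage 2: F_2 = 10^(2.27/10) = 1.687, G_2 = 10^(20.4/10) = 109.6
  Stage 3: F_3 = 10^(0.759/10) = 1.191, G_3 = 10^(−0.759/10) = 0.8397
  Stage 4: F_4 = 10^(7.49/10) = 5.610, G_4 = 10^(14.0/10) = 25.12
Friis cascade:
  F = 1.702 + (1.687 − 1)/0.5875 + (1.191 − 1)/64.42 + (5.610 − 1)/54.09 = 2.959
NF = 10 log₁₀(2.959) = 4.71 dB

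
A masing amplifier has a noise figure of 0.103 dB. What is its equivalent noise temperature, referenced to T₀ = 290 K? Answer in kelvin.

F = 10^(0.103/10) = 1.024
T_e = (F − 1)·T₀ = (1.024 − 1) × 290 = 6.96 K

6.96 K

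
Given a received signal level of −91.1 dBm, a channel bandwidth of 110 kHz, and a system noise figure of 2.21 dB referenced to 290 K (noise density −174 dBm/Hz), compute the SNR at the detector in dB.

30.3 dB

Noise floor: N = −174 + 10 log₁₀(B) + NF
10 log₁₀(1.10×10⁵) = 50.41 dB
N = −174 + 50.41 + 2.21 = −121.38 dBm
SNR = P_sig − N = −91.1 − (−121.38) = 30.28 dB → 30.3 dB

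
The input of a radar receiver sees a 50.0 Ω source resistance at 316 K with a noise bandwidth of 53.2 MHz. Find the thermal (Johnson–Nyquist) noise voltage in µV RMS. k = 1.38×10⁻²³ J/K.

6.81 µV

V_n = √(4kTRB)
4kTRB = 4 × 1.38×10⁻²³ × 316 × 5.00×10¹ × 5.32×10⁷ = 4.64×10⁻¹¹ V²
V_n = √(4.64×10⁻¹¹) = 6.81×10⁻⁶ V = 6.81 µV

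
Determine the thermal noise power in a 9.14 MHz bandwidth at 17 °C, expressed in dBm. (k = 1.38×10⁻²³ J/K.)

−104.4 dBm

T = 17 °C + 273.15 = 290.15 K
P_n = kTB = 1.38×10⁻²³ × 290.15 × 9.14×10⁶ = 3.66×10⁻¹⁴ W
In dBm: 10 log₁₀(3.66×10⁻¹⁴ / 10⁻³) = −104.4 dBm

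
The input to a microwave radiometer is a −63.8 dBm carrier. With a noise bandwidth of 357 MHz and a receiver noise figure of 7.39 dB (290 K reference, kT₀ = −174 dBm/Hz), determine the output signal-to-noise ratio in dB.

Noise floor: N = −174 + 10 log₁₀(B) + NF
10 log₁₀(3.57×10⁸) = 85.53 dB
N = −174 + 85.53 + 7.39 = −81.08 dBm
SNR = P_sig − N = −63.8 − (−81.08) = 17.28 dB → 17.3 dB

17.3 dB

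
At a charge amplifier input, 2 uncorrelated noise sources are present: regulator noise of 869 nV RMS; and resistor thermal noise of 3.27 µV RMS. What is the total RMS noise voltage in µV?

Uncorrelated sources add in power (mean-square): V_tot = √(ΣV_i²)
V_tot = √[(8.69×10⁻⁷)² + (3.27×10⁻⁶)²] = 3.38×10⁻⁶ V = 3.38 µV

3.38 µV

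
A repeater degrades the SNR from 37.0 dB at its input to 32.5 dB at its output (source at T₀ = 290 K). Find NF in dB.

NF (dB) = SNR_in(dB) − SNR_out(dB) when the source is at T₀
NF = 37.0 − 32.5 = 4.5 dB

4.5 dB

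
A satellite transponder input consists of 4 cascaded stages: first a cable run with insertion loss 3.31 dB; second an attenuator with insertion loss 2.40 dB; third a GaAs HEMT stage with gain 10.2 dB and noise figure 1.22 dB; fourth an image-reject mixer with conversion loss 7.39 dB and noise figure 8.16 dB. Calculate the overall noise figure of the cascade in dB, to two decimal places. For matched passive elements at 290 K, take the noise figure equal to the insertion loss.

8.39 dB

Convert to linear (a loss of L dB is a gain of −L dB): F_i = 10^(NF_i/10), G_i = 10^(G_i,dB/10)
  Stage 1: F_1 = 10^(3.31/10) = 2.143, G_1 = 10^(−3.31/10) = 0.4667
  Stage 2: F_2 = 10^(2.40/10) = 1.738, G_2 = 10^(−2.40/10) = 0.5754
  Stage 3: F_3 = 10^(1.22/10) = 1.324, G_3 = 10^(10.2/10) = 10.47
  Stage 4: F_4 = 10^(8.16/10) = 6.546, G_4 = 10^(−7.39/10) = 0.1824
Friis cascade:
  F = 2.143 + (1.738 − 1)/0.4667 + (1.324 − 1)/0.2685 + (6.546 − 1)/2.812 = 6.904
NF = 10 log₁₀(6.904) = 8.39 dB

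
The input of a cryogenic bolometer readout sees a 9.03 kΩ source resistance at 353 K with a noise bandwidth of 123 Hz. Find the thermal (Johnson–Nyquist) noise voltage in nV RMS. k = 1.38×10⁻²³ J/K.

147 nV

V_n = √(4kTRB)
4kTRB = 4 × 1.38×10⁻²³ × 353 × 9.03×10³ × 1.23×10² = 2.16×10⁻¹⁴ V²
V_n = √(2.16×10⁻¹⁴) = 1.47×10⁻⁷ V = 147 nV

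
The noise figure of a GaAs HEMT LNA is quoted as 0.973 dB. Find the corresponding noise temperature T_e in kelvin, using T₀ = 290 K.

F = 10^(0.973/10) = 1.25112
T_e = (F − 1)·T₀ = (1.25112 − 1) × 290 = 72.8 K

72.8 K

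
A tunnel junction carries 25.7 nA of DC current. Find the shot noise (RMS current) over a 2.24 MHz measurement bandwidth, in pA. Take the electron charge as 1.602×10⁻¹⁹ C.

I_n = √(2qI·B)
2qI·B = 2 × 1.602×10⁻¹⁹ × 2.57×10⁻⁸ × 2.24×10⁶ = 1.84×10⁻²⁰ A²
I_n = √(1.84×10⁻²⁰) = 1.36×10⁻¹⁰ A = 136 pA

136 pA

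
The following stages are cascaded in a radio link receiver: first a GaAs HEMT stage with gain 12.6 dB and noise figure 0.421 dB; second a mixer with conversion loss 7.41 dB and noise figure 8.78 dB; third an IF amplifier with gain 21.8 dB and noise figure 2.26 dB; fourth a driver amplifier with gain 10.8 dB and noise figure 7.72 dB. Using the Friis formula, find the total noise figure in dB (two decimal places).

Convert to linear (a loss of L dB is a gain of −L dB): F_i = 10^(NF_i/10), G_i = 10^(G_i,dB/10)
  Stage 1: F_1 = 10^(0.421/10) = 1.102, G_1 = 10^(12.6/10) = 18.20
  Stage 2: F_2 = 10^(8.78/10) = 7.551, G_2 = 10^(−7.41/10) = 0.1816
  Stage 3: F_3 = 10^(2.26/10) = 1.683, G_3 = 10^(21.8/10) = 151.4
  Stage 4: F_4 = 10^(7.72/10) = 5.916, G_4 = 10^(10.8/10) = 12.02
Friis cascade:
  F = 1.102 + (7.551 − 1)/18.20 + (1.683 − 1)/3.304 + (5.916 − 1)/500.0 = 1.678
NF = 10 log₁₀(1.678) = 2.25 dB

2.25 dB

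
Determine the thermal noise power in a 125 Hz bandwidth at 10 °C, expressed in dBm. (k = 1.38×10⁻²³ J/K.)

T = 10 °C + 273.15 = 283.15 K
P_n = kTB = 1.38×10⁻²³ × 283.15 × 1.25×10² = 4.88×10⁻¹⁹ W
In dBm: 10 log₁₀(4.88×10⁻¹⁹ / 10⁻³) = −153.1 dBm

−153.1 dBm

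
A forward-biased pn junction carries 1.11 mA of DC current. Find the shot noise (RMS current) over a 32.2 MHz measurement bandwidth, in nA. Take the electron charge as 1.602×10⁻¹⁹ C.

107 nA

I_n = √(2qI·B)
2qI·B = 2 × 1.602×10⁻¹⁹ × 1.11×10⁻³ × 3.22×10⁷ = 1.15×10⁻¹⁴ A²
I_n = √(1.15×10⁻¹⁴) = 1.07×10⁻⁷ A = 107 nA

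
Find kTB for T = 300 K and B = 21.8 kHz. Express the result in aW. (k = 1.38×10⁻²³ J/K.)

P_n = kTB = 1.38×10⁻²³ × 300 × 2.18×10⁴ = 9.03×10⁻¹⁷ W = 90.3 aW

90.3 aW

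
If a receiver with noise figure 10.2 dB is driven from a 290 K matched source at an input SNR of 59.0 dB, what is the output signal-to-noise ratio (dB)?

By definition F = SNR_in/SNR_out, so in dB: SNR_out = SNR_in − NF
SNR_out = 59.0 − 10.2 = 48.8 dB

48.8 dB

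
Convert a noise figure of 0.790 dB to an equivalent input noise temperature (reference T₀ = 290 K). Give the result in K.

57.9 K

F = 10^(0.790/10) = 1.1995
T_e = (F − 1)·T₀ = (1.1995 − 1) × 290 = 57.9 K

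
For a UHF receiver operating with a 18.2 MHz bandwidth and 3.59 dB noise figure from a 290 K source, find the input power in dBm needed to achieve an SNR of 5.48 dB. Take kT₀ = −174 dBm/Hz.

−92.3 dBm

Sensitivity = −174 + 10 log₁₀(B) + NF + SNR_min
= −174 + 72.6 + 3.59 + 5.48
= −92.33 dBm → −92.3 dBm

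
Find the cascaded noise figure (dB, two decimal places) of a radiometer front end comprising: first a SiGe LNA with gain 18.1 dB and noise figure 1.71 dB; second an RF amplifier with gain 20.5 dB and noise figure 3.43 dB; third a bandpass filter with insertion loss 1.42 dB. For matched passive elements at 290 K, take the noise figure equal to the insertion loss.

Convert to linear (a loss of L dB is a gain of −L dB): F_i = 10^(NF_i/10), G_i = 10^(G_i,dB/10)
  Stage 1: F_1 = 10^(1.71/10) = 1.483, G_1 = 10^(18.1/10) = 64.57
  Stage 2: F_2 = 10^(3.43/10) = 2.203, G_2 = 10^(20.5/10) = 112.2
  Stage 3: F_3 = 10^(1.42/10) = 1.387, G_3 = 10^(−1.42/10) = 0.7211
Friis cascade:
  F = 1.483 + (2.203 − 1)/64.57 + (1.387 − 1)/7244 = 1.501
NF = 10 log₁₀(1.501) = 1.76 dB

1.76 dB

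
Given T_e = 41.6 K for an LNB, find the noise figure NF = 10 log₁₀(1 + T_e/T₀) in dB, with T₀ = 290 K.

F = 1 + T_e/T₀ = 1 + 41.6/290 = 1.14345
NF = 10 log₁₀(1.14345) = 0.582 dB

0.582 dB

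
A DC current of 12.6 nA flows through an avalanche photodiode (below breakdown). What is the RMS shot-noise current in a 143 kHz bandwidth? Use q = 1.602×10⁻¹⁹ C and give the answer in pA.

I_n = √(2qI·B)
2qI·B = 2 × 1.602×10⁻¹⁹ × 1.26×10⁻⁸ × 1.43×10⁵ = 5.77×10⁻²² A²
I_n = √(5.77×10⁻²²) = 2.40×10⁻¹¹ A = 24.0 pA

24.0 pA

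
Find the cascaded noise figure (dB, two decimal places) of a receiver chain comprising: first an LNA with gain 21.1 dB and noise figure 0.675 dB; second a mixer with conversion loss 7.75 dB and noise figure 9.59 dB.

Convert to linear (a loss of L dB is a gain of −L dB): F_i = 10^(NF_i/10), G_i = 10^(G_i,dB/10)
  Stage 1: F_1 = 10^(0.675/10) = 1.168, G_1 = 10^(21.1/10) = 128.8
  Stage 2: F_2 = 10^(9.59/10) = 9.099, G_2 = 10^(−7.75/10) = 0.1679
Friis cascade:
  F = 1.168 + (9.099 − 1)/128.8 = 1.231
NF = 10 log₁₀(1.231) = 0.90 dB

0.90 dB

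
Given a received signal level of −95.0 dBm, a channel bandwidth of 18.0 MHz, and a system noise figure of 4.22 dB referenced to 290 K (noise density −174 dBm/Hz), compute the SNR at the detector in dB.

2.2 dB

Noise floor: N = −174 + 10 log₁₀(B) + NF
10 log₁₀(1.80×10⁷) = 72.55 dB
N = −174 + 72.55 + 4.22 = −97.23 dBm
SNR = P_sig − N = −95.0 − (−97.23) = 2.23 dB → 2.2 dB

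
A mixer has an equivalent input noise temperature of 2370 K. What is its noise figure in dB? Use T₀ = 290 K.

9.62 dB

F = 1 + T_e/T₀ = 1 + 2370/290 = 9.17241
NF = 10 log₁₀(9.17241) = 9.62 dB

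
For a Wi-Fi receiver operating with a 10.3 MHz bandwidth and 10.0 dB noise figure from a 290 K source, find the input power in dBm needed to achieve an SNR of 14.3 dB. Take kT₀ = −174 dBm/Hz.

Sensitivity = −174 + 10 log₁₀(B) + NF + SNR_min
= −174 + 70.13 + 10.0 + 14.3
= −79.57 dBm → −79.6 dBm

−79.6 dBm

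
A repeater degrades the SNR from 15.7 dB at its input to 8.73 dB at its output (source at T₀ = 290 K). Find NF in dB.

NF (dB) = SNR_in(dB) − SNR_out(dB) when the source is at T₀
NF = 15.7 − 8.73 = 6.97 dB

6.97 dB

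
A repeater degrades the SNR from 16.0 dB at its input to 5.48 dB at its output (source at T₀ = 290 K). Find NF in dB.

10.52 dB

NF (dB) = SNR_in(dB) − SNR_out(dB) when the source is at T₀
NF = 16.0 − 5.48 = 10.52 dB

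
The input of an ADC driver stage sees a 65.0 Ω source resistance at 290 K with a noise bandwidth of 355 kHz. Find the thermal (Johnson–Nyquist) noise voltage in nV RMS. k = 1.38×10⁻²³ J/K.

V_n = √(4kTRB)
4kTRB = 4 × 1.38×10⁻²³ × 290 × 6.50×10¹ × 3.55×10⁵ = 3.69×10⁻¹³ V²
V_n = √(3.69×10⁻¹³) = 6.08×10⁻⁷ V = 608 nV

608 nV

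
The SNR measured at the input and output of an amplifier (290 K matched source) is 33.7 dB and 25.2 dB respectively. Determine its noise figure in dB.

NF (dB) = SNR_in(dB) − SNR_out(dB) when the source is at T₀
NF = 33.7 − 25.2 = 8.5 dB

8.5 dB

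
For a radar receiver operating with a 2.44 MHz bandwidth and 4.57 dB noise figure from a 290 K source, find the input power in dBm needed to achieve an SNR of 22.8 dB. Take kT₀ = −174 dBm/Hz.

−82.8 dBm

Sensitivity = −174 + 10 log₁₀(B) + NF + SNR_min
= −174 + 63.87 + 4.57 + 22.8
= −82.76 dBm → −82.8 dBm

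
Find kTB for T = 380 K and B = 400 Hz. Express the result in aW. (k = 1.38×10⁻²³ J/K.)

P_n = kTB = 1.38×10⁻²³ × 380 × 4.00×10² = 2.10×10⁻¹⁸ W = 2.10 aW

2.10 aW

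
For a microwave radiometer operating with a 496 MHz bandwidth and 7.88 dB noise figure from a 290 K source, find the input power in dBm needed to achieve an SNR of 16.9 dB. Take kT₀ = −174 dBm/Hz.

Sensitivity = −174 + 10 log₁₀(B) + NF + SNR_min
= −174 + 86.95 + 7.88 + 16.9
= −62.27 dBm → −62.3 dBm

−62.3 dBm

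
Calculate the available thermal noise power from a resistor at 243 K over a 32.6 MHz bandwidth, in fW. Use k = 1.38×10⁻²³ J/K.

109 fW

P_n = kTB = 1.38×10⁻²³ × 243 × 3.26×10⁷ = 1.09×10⁻¹³ W = 109 fW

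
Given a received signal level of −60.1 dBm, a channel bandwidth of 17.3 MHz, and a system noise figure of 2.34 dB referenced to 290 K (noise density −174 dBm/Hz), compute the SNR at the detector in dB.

Noise floor: N = −174 + 10 log₁₀(B) + NF
10 log₁₀(1.73×10⁷) = 72.38 dB
N = −174 + 72.38 + 2.34 = −99.28 dBm
SNR = P_sig − N = −60.1 − (−99.28) = 39.18 dB → 39.2 dB

39.2 dB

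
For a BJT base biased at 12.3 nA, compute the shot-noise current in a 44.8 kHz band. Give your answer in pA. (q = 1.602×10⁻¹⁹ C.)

I_n = √(2qI·B)
2qI·B = 2 × 1.602×10⁻¹⁹ × 1.23×10⁻⁸ × 4.48×10⁴ = 1.77×10⁻²² A²
I_n = √(1.77×10⁻²²) = 1.33×10⁻¹¹ A = 13.3 pA

13.3 pA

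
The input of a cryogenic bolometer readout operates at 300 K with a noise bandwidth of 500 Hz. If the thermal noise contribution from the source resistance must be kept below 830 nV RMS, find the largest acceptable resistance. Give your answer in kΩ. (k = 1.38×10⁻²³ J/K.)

83.2 kΩ

Johnson–Nyquist: V_n = √(4kTRB) ⇒ R = V_n² / (4kTB)
4kTB = 4 × 1.38×10⁻²³ × 300 × 5.00×10² = 8.28×10⁻¹⁸
R = (8.30×10⁻⁷)² / 8.28×10⁻¹⁸ = 8.32×10⁴ Ω = 83.2 kΩ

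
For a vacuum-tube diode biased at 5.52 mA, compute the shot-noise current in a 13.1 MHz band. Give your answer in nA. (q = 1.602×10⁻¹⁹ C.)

I_n = √(2qI·B)
2qI·B = 2 × 1.602×10⁻¹⁹ × 5.52×10⁻³ × 1.31×10⁷ = 2.32×10⁻¹⁴ A²
I_n = √(2.32×10⁻¹⁴) = 1.52×10⁻⁷ A = 152 nA

152 nA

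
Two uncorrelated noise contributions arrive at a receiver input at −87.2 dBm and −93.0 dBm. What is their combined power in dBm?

Convert to linear, add, convert back:
P₁ = 1.91×10⁻¹² W, P₂ = 5.01×10⁻¹³ W
P_tot = 2.41×10⁻¹² W → 10 log₁₀(P_tot / 10⁻³) = −86.2 dBm

−86.2 dBm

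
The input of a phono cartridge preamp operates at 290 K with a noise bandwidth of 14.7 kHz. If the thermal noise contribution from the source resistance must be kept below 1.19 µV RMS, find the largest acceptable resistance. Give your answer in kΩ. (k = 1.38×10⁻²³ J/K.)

6.02 kΩ

Johnson–Nyquist: V_n = √(4kTRB) ⇒ R = V_n² / (4kTB)
4kTB = 4 × 1.38×10⁻²³ × 290 × 1.47×10⁴ = 2.35×10⁻¹⁶
R = (1.19×10⁻⁶)² / 2.35×10⁻¹⁶ = 6.02×10³ Ω = 6.02 kΩ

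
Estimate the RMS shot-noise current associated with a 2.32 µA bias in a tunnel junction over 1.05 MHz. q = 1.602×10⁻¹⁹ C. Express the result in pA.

I_n = √(2qI·B)
2qI·B = 2 × 1.602×10⁻¹⁹ × 2.32×10⁻⁶ × 1.05×10⁶ = 7.80×10⁻¹⁹ A²
I_n = √(7.80×10⁻¹⁹) = 8.83×10⁻¹⁰ A = 883 pA

883 pA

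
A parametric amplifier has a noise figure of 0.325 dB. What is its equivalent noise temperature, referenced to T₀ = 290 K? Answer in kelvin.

F = 10^(0.325/10) = 1.07771
T_e = (F − 1)·T₀ = (1.07771 − 1) × 290 = 22.5 K

22.5 K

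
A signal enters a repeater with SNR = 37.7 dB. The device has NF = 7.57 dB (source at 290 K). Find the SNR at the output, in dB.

By definition F = SNR_in/SNR_out, so in dB: SNR_out = SNR_in − NF
SNR_out = 37.7 − 7.57 = 30.13 dB

30.13 dB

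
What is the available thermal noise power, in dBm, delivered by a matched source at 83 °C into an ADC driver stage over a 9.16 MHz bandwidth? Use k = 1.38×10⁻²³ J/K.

−103.5 dBm

T = 83 °C + 273.15 = 356.15 K
P_n = kTB = 1.38×10⁻²³ × 356.15 × 9.16×10⁶ = 4.50×10⁻¹⁴ W
In dBm: 10 log₁₀(4.50×10⁻¹⁴ / 10⁻³) = −103.5 dBm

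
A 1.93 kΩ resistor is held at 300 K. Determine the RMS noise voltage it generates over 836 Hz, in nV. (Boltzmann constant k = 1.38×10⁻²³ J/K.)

163 nV

V_n = √(4kTRB)
4kTRB = 4 × 1.38×10⁻²³ × 300 × 1.93×10³ × 8.36×10² = 2.67×10⁻¹⁴ V²
V_n = √(2.67×10⁻¹⁴) = 1.63×10⁻⁷ V = 163 nV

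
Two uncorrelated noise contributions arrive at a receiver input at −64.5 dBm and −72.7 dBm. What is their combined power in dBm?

Convert to linear, add, convert back:
P₁ = 3.55×10⁻¹⁰ W, P₂ = 5.37×10⁻¹¹ W
P_tot = 4.09×10⁻¹⁰ W → 10 log₁₀(P_tot / 10⁻³) = −63.9 dBm

−63.9 dBm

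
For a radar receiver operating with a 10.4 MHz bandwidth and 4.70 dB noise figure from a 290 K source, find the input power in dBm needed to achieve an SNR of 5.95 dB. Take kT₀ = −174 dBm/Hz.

−93.2 dBm

Sensitivity = −174 + 10 log₁₀(B) + NF + SNR_min
= −174 + 70.17 + 4.70 + 5.95
= −93.18 dBm → −93.2 dBm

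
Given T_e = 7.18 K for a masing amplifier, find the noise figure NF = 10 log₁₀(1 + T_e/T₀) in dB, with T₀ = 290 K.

F = 1 + T_e/T₀ = 1 + 7.18/290 = 1.02476
NF = 10 log₁₀(1.02476) = 0.106 dB

0.106 dB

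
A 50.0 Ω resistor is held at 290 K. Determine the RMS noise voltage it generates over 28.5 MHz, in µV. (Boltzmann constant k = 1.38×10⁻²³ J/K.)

4.78 µV

V_n = √(4kTRB)
4kTRB = 4 × 1.38×10⁻²³ × 290 × 5.00×10¹ × 2.85×10⁷ = 2.28×10⁻¹¹ V²
V_n = √(2.28×10⁻¹¹) = 4.78×10⁻⁶ V = 4.78 µV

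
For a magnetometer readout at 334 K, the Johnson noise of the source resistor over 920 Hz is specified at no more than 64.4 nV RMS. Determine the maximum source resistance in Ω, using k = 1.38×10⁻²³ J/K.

245 Ω

Johnson–Nyquist: V_n = √(4kTRB) ⇒ R = V_n² / (4kTB)
4kTB = 4 × 1.38×10⁻²³ × 334 × 9.20×10² = 1.70×10⁻¹⁷
R = (6.44×10⁻⁸)² / 1.70×10⁻¹⁷ = 2.45×10² Ω = 245 Ω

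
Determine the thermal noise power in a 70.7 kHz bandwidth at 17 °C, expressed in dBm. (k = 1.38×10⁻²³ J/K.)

T = 17 °C + 273.15 = 290.15 K
P_n = kTB = 1.38×10⁻²³ × 290.15 × 7.07×10⁴ = 2.83×10⁻¹⁶ W
In dBm: 10 log₁₀(2.83×10⁻¹⁶ / 10⁻³) = −125.5 dBm

−125.5 dBm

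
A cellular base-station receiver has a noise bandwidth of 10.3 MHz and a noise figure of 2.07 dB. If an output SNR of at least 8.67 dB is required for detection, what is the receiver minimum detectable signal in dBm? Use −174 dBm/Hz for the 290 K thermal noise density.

Sensitivity = −174 + 10 log₁₀(B) + NF + SNR_min
= −174 + 70.13 + 2.07 + 8.67
= −93.13 dBm → −93.1 dBm

−93.1 dBm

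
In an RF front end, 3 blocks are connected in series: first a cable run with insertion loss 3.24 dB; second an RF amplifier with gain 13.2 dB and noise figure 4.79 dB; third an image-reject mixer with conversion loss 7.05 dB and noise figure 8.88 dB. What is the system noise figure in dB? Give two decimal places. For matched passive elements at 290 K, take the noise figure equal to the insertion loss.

Convert to linear (a loss of L dB is a gain of −L dB): F_i = 10^(NF_i/10), G_i = 10^(G_i,dB/10)
  Stage 1: F_1 = 10^(3.24/10) = 2.109, G_1 = 10^(−3.24/10) = 0.4742
  Stage 2: F_2 = 10^(4.79/10) = 3.013, G_2 = 10^(13.2/10) = 20.89
  Stage 3: F_3 = 10^(8.88/10) = 7.727, G_3 = 10^(−7.05/10) = 0.1972
Friis cascade:
  F = 2.109 + (3.013 − 1)/0.4742 + (7.727 − 1)/9.908 = 7.032
NF = 10 log₁₀(7.032) = 8.47 dB

8.47 dB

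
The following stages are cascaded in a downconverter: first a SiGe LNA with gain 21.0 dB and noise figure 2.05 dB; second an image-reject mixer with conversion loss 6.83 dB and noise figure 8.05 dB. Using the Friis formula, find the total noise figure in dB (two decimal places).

2.16 dB

Convert to linear (a loss of L dB is a gain of −L dB): F_i = 10^(NF_i/10), G_i = 10^(G_i,dB/10)
  Stage 1: F_1 = 10^(2.05/10) = 1.603, G_1 = 10^(21.0/10) = 125.9
  Stage 2: F_2 = 10^(8.05/10) = 6.383, G_2 = 10^(−6.83/10) = 0.2075
Friis cascade:
  F = 1.603 + (6.383 − 1)/125.9 = 1.646
NF = 10 log₁₀(1.646) = 2.16 dB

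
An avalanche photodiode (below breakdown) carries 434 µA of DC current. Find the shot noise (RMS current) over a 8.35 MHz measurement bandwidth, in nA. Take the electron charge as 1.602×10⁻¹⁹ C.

34.1 nA

I_n = √(2qI·B)
2qI·B = 2 × 1.602×10⁻¹⁹ × 4.34×10⁻⁴ × 8.35×10⁶ = 1.16×10⁻¹⁵ A²
I_n = √(1.16×10⁻¹⁵) = 3.41×10⁻⁸ A = 34.1 nA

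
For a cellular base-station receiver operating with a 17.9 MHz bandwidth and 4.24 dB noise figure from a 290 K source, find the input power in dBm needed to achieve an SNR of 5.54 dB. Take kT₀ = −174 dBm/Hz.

−91.7 dBm

Sensitivity = −174 + 10 log₁₀(B) + NF + SNR_min
= −174 + 72.53 + 4.24 + 5.54
= −91.69 dBm → −91.7 dBm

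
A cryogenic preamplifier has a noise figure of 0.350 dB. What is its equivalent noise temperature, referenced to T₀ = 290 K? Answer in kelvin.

F = 10^(0.350/10) = 1.08393
T_e = (F − 1)·T₀ = (1.08393 − 1) × 290 = 24.3 K

24.3 K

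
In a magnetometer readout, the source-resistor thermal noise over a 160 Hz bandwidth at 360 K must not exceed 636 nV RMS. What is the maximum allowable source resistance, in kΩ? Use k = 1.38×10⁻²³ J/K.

127 kΩ

Johnson–Nyquist: V_n = √(4kTRB) ⇒ R = V_n² / (4kTB)
4kTB = 4 × 1.38×10⁻²³ × 360 × 1.60×10² = 3.18×10⁻¹⁸
R = (6.36×10⁻⁷)² / 3.18×10⁻¹⁸ = 1.27×10⁵ Ω = 127 kΩ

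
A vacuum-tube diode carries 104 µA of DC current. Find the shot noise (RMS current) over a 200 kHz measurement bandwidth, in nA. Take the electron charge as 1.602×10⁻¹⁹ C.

2.58 nA

I_n = √(2qI·B)
2qI·B = 2 × 1.602×10⁻¹⁹ × 1.04×10⁻⁴ × 2.00×10⁵ = 6.66×10⁻¹⁸ A²
I_n = √(6.66×10⁻¹⁸) = 2.58×10⁻⁹ A = 2.58 nA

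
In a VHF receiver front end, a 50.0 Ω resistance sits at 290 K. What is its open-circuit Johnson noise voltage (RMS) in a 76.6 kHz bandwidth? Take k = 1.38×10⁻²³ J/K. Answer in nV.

248 nV

V_n = √(4kTRB)
4kTRB = 4 × 1.38×10⁻²³ × 290 × 5.00×10¹ × 7.66×10⁴ = 6.13×10⁻¹⁴ V²
V_n = √(6.13×10⁻¹⁴) = 2.48×10⁻⁷ V = 248 nV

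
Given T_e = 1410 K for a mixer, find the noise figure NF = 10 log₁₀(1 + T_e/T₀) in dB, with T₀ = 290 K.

F = 1 + T_e/T₀ = 1 + 1410/290 = 5.86207
NF = 10 log₁₀(5.86207) = 7.68 dB

7.68 dB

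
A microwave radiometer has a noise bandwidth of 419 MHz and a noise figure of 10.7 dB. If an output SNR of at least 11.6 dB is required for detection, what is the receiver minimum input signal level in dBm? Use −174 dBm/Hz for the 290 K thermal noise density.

−65.5 dBm

Sensitivity = −174 + 10 log₁₀(B) + NF + SNR_min
= −174 + 86.22 + 10.7 + 11.6
= −65.48 dBm → −65.5 dBm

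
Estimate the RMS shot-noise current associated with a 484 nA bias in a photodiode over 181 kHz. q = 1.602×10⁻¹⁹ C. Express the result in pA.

I_n = √(2qI·B)
2qI·B = 2 × 1.602×10⁻¹⁹ × 4.84×10⁻⁷ × 1.81×10⁵ = 2.81×10⁻²⁰ A²
I_n = √(2.81×10⁻²⁰) = 1.68×10⁻¹⁰ A = 168 pA

168 pA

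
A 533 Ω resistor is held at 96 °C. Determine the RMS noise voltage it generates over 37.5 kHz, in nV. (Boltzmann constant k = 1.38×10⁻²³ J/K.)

638 nV

T = 96 °C + 273.15 = 369.15 K
V_n = √(4kTRB)
4kTRB = 4 × 1.38×10⁻²³ × 369.15 × 5.33×10² × 3.75×10⁴ = 4.07×10⁻¹³ V²
V_n = √(4.07×10⁻¹³) = 6.38×10⁻⁷ V = 638 nV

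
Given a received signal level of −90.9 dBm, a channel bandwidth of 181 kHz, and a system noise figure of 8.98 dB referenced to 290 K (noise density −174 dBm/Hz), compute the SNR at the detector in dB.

Noise floor: N = −174 + 10 log₁₀(B) + NF
10 log₁₀(1.81×10⁵) = 52.58 dB
N = −174 + 52.58 + 8.98 = −112.44 dBm
SNR = P_sig − N = −90.9 − (−112.44) = 21.54 dB → 21.5 dB

21.5 dB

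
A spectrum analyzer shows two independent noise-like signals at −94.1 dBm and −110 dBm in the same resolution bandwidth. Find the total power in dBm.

−94.0 dBm

Convert to linear, add, convert back:
P₁ = 3.89×10⁻¹³ W, P₂ = 1.00×10⁻¹⁴ W
P_tot = 3.99×10⁻¹³ W → 10 log₁₀(P_tot / 10⁻³) = −94.0 dBm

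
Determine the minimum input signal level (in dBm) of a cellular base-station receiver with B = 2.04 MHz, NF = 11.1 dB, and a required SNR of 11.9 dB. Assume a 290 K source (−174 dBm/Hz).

−87.9 dBm

Sensitivity = −174 + 10 log₁₀(B) + NF + SNR_min
= −174 + 63.1 + 11.1 + 11.9
= −87.9 dBm → −87.9 dBm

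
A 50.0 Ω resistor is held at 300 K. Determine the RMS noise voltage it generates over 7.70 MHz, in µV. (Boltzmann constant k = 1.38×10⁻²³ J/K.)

V_n = √(4kTRB)
4kTRB = 4 × 1.38×10⁻²³ × 300 × 5.00×10¹ × 7.70×10⁶ = 6.38×10⁻¹² V²
V_n = √(6.38×10⁻¹²) = 2.52×10⁻⁶ V = 2.52 µV

2.52 µV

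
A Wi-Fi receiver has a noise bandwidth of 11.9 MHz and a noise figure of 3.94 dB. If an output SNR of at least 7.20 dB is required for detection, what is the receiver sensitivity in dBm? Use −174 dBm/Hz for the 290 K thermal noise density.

−92.1 dBm

Sensitivity = −174 + 10 log₁₀(B) + NF + SNR_min
= −174 + 70.76 + 3.94 + 7.20
= −92.10 dBm → −92.1 dBm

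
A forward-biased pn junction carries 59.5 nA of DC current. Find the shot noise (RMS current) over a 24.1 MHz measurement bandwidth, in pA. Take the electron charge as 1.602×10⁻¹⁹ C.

678 pA

I_n = √(2qI·B)
2qI·B = 2 × 1.602×10⁻¹⁹ × 5.95×10⁻⁸ × 2.41×10⁷ = 4.59×10⁻¹⁹ A²
I_n = √(4.59×10⁻¹⁹) = 6.78×10⁻¹⁰ A = 678 pA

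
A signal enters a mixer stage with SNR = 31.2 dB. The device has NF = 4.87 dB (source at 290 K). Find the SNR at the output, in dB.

By definition F = SNR_in/SNR_out, so in dB: SNR_out = SNR_in − NF
SNR_out = 31.2 − 4.87 = 26.33 dB

26.33 dB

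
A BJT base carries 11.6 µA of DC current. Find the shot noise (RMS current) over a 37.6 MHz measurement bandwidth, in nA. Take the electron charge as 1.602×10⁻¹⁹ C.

I_n = √(2qI·B)
2qI·B = 2 × 1.602×10⁻¹⁹ × 1.16×10⁻⁵ × 3.76×10⁷ = 1.40×10⁻¹⁶ A²
I_n = √(1.40×10⁻¹⁶) = 1.18×10⁻⁸ A = 11.8 nA

11.8 nA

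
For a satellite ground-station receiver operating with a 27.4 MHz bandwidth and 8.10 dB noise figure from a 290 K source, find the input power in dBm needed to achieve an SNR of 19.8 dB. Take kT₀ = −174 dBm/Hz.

Sensitivity = −174 + 10 log₁₀(B) + NF + SNR_min
= −174 + 74.38 + 8.10 + 19.8
= −71.72 dBm → −71.7 dBm

−71.7 dBm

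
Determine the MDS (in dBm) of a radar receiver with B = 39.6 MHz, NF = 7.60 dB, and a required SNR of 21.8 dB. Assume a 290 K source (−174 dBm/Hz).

Sensitivity = −174 + 10 log₁₀(B) + NF + SNR_min
= −174 + 75.98 + 7.60 + 21.8
= −68.62 dBm → −68.6 dBm

−68.6 dBm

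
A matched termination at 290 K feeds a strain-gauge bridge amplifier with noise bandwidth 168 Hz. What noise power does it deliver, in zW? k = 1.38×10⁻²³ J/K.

P_n = kTB = 1.38×10⁻²³ × 290 × 1.68×10² = 6.72×10⁻¹⁹ W = 672 zW

672 zW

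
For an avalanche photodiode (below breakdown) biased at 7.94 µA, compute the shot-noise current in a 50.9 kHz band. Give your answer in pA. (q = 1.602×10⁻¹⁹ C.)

360 pA

I_n = √(2qI·B)
2qI·B = 2 × 1.602×10⁻¹⁹ × 7.94×10⁻⁶ × 5.09×10⁴ = 1.29×10⁻¹⁹ A²
I_n = √(1.29×10⁻¹⁹) = 3.60×10⁻¹⁰ A = 360 pA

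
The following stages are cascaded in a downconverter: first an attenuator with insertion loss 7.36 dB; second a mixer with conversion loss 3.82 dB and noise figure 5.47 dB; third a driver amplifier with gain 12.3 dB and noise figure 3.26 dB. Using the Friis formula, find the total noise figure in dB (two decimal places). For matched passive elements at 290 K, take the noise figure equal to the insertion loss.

Convert to linear (a loss of L dB is a gain of −L dB): F_i = 10^(NF_i/10), G_i = 10^(G_i,dB/10)
  Stage 1: F_1 = 10^(7.36/10) = 5.445, G_1 = 10^(−7.36/10) = 0.1837
  Stage 2: F_2 = 10^(5.47/10) = 3.524, G_2 = 10^(−3.82/10) = 0.4150
  Stage 3: F_3 = 10^(3.26/10) = 2.118, G_3 = 10^(12.3/10) = 16.98
Friis cascade:
  F = 5.445 + (3.524 − 1)/0.1837 + (2.118 − 1)/0.07621 = 33.86
NF = 10 log₁₀(33.86) = 15.30 dB

15.30 dB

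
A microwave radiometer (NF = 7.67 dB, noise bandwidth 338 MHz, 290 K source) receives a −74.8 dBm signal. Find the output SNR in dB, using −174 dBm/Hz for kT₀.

6.2 dB

Noise floor: N = −174 + 10 log₁₀(B) + NF
10 log₁₀(3.38×10⁸) = 85.29 dB
N = −174 + 85.29 + 7.67 = −81.04 dBm
SNR = P_sig − N = −74.8 − (−81.04) = 6.24 dB → 6.2 dB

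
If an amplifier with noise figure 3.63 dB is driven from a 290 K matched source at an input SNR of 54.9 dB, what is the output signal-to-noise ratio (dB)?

By definition F = SNR_in/SNR_out, so in dB: SNR_out = SNR_in − NF
SNR_out = 54.9 − 3.63 = 51.27 dB

51.27 dB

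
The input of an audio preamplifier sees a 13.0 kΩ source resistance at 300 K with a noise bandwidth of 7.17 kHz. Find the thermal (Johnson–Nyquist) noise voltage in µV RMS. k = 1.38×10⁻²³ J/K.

V_n = √(4kTRB)
4kTRB = 4 × 1.38×10⁻²³ × 300 × 1.30×10⁴ × 7.17×10³ = 1.54×10⁻¹² V²
V_n = √(1.54×10⁻¹²) = 1.24×10⁻⁶ V = 1.24 µV

1.24 µV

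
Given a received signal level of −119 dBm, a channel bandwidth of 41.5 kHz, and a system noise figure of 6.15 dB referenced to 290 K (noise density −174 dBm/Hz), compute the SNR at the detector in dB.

2.7 dB

Noise floor: N = −174 + 10 log₁₀(B) + NF
10 log₁₀(4.15×10⁴) = 46.18 dB
N = −174 + 46.18 + 6.15 = −121.67 dBm
SNR = P_sig − N = −119 − (−121.67) = 2.67 dB → 2.7 dB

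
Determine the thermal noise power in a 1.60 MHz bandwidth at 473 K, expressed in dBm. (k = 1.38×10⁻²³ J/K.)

P_n = kTB = 1.38×10⁻²³ × 473 × 1.60×10⁶ = 1.04×10⁻¹⁴ W
In dBm: 10 log₁₀(1.04×10⁻¹⁴ / 10⁻³) = −109.8 dBm

−109.8 dBm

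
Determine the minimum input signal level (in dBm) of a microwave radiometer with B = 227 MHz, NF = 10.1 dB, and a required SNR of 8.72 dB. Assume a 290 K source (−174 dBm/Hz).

−71.6 dBm

Sensitivity = −174 + 10 log₁₀(B) + NF + SNR_min
= −174 + 83.56 + 10.1 + 8.72
= −71.62 dBm → −71.6 dBm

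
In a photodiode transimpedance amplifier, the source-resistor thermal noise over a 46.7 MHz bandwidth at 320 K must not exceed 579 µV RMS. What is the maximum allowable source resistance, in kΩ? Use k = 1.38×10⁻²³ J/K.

406 kΩ

Johnson–Nyquist: V_n = √(4kTRB) ⇒ R = V_n² / (4kTB)
4kTB = 4 × 1.38×10⁻²³ × 320 × 4.67×10⁷ = 8.25×10⁻¹³
R = (5.79×10⁻⁴)² / 8.25×10⁻¹³ = 4.06×10⁵ Ω = 406 kΩ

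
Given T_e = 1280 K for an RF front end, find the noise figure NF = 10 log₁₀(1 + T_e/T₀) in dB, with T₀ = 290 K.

7.34 dB

F = 1 + T_e/T₀ = 1 + 1280/290 = 5.41379
NF = 10 log₁₀(5.41379) = 7.34 dB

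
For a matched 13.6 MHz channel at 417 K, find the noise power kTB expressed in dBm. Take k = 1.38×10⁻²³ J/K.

P_n = kTB = 1.38×10⁻²³ × 417 × 1.36×10⁷ = 7.83×10⁻¹⁴ W
In dBm: 10 log₁₀(7.83×10⁻¹⁴ / 10⁻³) = −101.1 dBm

−101.1 dBm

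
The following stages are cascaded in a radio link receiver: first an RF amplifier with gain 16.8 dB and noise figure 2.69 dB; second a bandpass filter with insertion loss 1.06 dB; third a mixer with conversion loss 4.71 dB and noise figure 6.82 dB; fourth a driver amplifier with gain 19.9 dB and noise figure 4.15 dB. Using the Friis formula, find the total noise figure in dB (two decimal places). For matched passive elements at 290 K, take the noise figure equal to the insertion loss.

3.20 dB

Convert to linear (a loss of L dB is a gain of −L dB): F_i = 10^(NF_i/10), G_i = 10^(G_i,dB/10)
  Stage 1: F_1 = 10^(2.69/10) = 1.858, G_1 = 10^(16.8/10) = 47.86
  Stage 2: F_2 = 10^(1.06/10) = 1.276, G_2 = 10^(−1.06/10) = 0.7834
  Stage 3: F_3 = 10^(6.82/10) = 4.808, G_3 = 10^(−4.71/10) = 0.3381
  Stage 4: F_4 = 10^(4.15/10) = 2.600, G_4 = 10^(19.9/10) = 97.72
Friis cascade:
  F = 1.858 + (1.276 − 1)/47.86 + (4.808 − 1)/37.50 + (2.600 − 1)/12.68 = 2.091
NF = 10 log₁₀(2.091) = 3.20 dB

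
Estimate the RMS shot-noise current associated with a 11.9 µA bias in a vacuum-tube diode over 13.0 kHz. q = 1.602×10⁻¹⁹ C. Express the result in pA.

223 pA

I_n = √(2qI·B)
2qI·B = 2 × 1.602×10⁻¹⁹ × 1.19×10⁻⁵ × 1.30×10⁴ = 4.96×10⁻²⁰ A²
I_n = √(4.96×10⁻²⁰) = 2.23×10⁻¹⁰ A = 223 pA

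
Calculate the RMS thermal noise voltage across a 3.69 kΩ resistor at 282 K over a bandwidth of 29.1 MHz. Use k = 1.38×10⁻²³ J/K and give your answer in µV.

40.9 µV

V_n = √(4kTRB)
4kTRB = 4 × 1.38×10⁻²³ × 282 × 3.69×10³ × 2.91×10⁷ = 1.67×10⁻⁹ V²
V_n = √(1.67×10⁻⁹) = 4.09×10⁻⁵ V = 40.9 µV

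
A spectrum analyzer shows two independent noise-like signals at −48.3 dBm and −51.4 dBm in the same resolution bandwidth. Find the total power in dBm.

Convert to linear, add, convert back:
P₁ = 1.48×10⁻⁸ W, P₂ = 7.24×10⁻⁹ W
P_tot = 2.20×10⁻⁸ W → 10 log₁₀(P_tot / 10⁻³) = −46.6 dBm

−46.6 dBm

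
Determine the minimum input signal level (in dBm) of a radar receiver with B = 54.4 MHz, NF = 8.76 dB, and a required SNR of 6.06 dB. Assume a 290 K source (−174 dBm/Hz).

Sensitivity = −174 + 10 log₁₀(B) + NF + SNR_min
= −174 + 77.36 + 8.76 + 6.06
= −81.82 dBm → −81.8 dBm

−81.8 dBm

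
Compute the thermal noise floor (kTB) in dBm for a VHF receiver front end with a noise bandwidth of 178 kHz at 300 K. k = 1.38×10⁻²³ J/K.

P_n = kTB = 1.38×10⁻²³ × 300 × 1.78×10⁵ = 7.37×10⁻¹⁶ W
In dBm: 10 log₁₀(7.37×10⁻¹⁶ / 10⁻³) = −121.3 dBm

−121.3 dBm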